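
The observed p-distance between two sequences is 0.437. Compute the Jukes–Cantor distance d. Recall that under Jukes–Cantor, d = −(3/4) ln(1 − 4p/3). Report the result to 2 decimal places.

d = −(3/4) ln(1 − 4p/3) = −0.75 ln(1 − 0.582667) = −0.75 ln(0.417333)
  = −0.75 × (-0.873871) = 0.655403 substitutions/site.

0.66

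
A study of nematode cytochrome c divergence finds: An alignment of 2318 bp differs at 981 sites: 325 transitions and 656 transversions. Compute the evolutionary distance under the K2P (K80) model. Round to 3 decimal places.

P = 325/2318 ≈ 0.140207 and Q = 656/2318 ≈ 0.283003.
Under the Kimura two-parameter model, d = −½ ln(1 − 2P − Q) − ¼ ln(1 − 2Q).
1 − 2P − Q = 0.436583, giving −½ ln(0.436583) = 0.414388.
1 − 2Q = 0.433994, giving −¼ ln(0.433994) = 0.208681.
d = 0.414388 + 0.208681 = 0.623069.

0.623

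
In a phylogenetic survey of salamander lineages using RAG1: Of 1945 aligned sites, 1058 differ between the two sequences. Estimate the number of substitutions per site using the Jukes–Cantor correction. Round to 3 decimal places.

0.969

p = 1058/1945 ≈ 0.543959.
d = −(3/4) ln(1 − 4p/3) = −0.75 ln(1 − 0.725279) = −0.75 ln(0.274721)
  = −0.75 × (-1.291999) = 0.968999 substitutions/site.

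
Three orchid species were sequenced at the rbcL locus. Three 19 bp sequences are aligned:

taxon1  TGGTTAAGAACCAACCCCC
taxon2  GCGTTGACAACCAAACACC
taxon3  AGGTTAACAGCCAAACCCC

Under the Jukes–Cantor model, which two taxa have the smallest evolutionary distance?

taxon1–taxon2: 6/19 differ, p = 0.316, d = 0.410.
taxon1–taxon3: 4/19 differ, p = 0.211, d = 0.247.
taxon2–taxon3: 5/19 differ, p = 0.263, d = 0.324.
The smallest distance is between taxon1 and taxon3.

taxon1 and taxon3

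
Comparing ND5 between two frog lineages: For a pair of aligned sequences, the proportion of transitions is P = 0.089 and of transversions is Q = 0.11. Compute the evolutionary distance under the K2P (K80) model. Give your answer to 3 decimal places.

Under the Kimura two-parameter model, d = −½ ln(1 − 2P − Q) − ¼ ln(1 − 2Q).
1 − 2P − Q = 0.712, giving −½ ln(0.712) = 0.169839.
1 − 2Q = 0.78, giving −¼ ln(0.78) = 0.062115.
d = 0.169839 + 0.062115 = 0.231954.

0.232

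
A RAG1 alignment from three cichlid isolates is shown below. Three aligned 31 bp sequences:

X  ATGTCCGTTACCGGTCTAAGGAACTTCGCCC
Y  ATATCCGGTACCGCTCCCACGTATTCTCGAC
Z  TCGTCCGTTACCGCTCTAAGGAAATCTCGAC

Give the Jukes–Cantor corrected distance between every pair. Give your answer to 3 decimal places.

d(X,Y) = 0.614, d(X,Z) = 0.367, d(Y,Z) = 0.367

X–Y: 13/31 sites differ → p ≈ 0.419355, d = −0.75 ln(1 − 0.55914) = 0.614271 ≈ 0.614.
X–Z: 9/31 sites differ → p ≈ 0.290323, d = −0.75 ln(1 − 0.387097) = 0.367161 ≈ 0.367.
Y–Z: 9/31 sites differ → p ≈ 0.290323, d = −0.75 ln(1 − 0.387097) = 0.367161 ≈ 0.367.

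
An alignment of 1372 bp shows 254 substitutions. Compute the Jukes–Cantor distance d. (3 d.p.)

p = 254/1372 ≈ 0.185131.
d = −(3/4) ln(1 − 4p/3) = −0.75 ln(1 − 0.246841) = −0.75 ln(0.753159)
  = −0.75 × (-0.283479) = 0.212609 substitutions/site.

0.213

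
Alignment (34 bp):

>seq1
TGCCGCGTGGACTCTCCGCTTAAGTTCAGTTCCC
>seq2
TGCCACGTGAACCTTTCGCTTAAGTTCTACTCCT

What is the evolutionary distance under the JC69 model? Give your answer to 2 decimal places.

The sequences differ at 9 of 34 sites (5, 10, 13, 14, 16, 28, 29, 30, 34), so p = 9/34 ≈ 0.264706.
d = −(3/4) ln(1 − 4p/3) = −0.75 ln(1 − 0.352941) = −0.75 ln(0.647059)
  = −0.75 × (-0.435318) = 0.326489 substitutions/site.

0.33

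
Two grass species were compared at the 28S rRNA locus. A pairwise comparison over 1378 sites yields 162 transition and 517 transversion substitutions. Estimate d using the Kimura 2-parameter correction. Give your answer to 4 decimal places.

0.8181

P = 162/1378 ≈ 0.117562 and Q = 517/1378 ≈ 0.375181.
Under the Kimura two-parameter model, d = −½ ln(1 − 2P − Q) − ¼ ln(1 − 2Q).
1 − 2P − Q = 0.389695, giving −½ ln(0.389695) = 0.471195.
1 − 2Q = 0.249638, giving −¼ ln(0.249638) = 0.346936.
d = 0.471195 + 0.346936 = 0.818131.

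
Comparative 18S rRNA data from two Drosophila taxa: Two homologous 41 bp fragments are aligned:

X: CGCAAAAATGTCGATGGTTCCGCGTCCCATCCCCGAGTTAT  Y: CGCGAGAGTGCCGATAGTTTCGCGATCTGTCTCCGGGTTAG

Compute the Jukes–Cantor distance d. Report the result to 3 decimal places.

The sequences differ at 13 of 41 sites, so p = 13/41 ≈ 0.317073.
d = −(3/4) ln(1 − 4p/3) = −0.75 ln(1 − 0.422764) = −0.75 ln(0.577236)
  = −0.75 × (-0.549504) = 0.412128 substitutions/site.

0.412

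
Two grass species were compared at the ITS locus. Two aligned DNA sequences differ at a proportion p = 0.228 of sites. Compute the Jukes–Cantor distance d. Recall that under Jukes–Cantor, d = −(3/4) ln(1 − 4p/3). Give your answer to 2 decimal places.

d = −(3/4) ln(1 − 4p/3) = −0.75 ln(1 − 0.304) = −0.75 ln(0.696)
  = −0.75 × (-0.362406) = 0.271805 substitutions/site.

0.27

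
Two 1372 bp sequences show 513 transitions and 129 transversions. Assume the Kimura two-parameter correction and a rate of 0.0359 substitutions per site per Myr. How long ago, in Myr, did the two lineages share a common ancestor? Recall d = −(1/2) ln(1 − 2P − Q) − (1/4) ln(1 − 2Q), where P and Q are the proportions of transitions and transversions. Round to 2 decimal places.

P = 513/1372 ≈ 0.373907 and Q = 129/1372 ≈ 0.094023.
Under the Kimura two-parameter model, d = −½ ln(1 − 2P − Q) − ¼ ln(1 − 2Q).
1 − 2P − Q = 0.158163, giving −½ ln(0.158163) = 0.922065.
1 − 2Q = 0.811954, giving −¼ ln(0.811954) = 0.052078.
d = 0.922065 + 0.052078 = 0.974143.
Under a molecular clock d = 2μt, so t = d/(2μ) = 0.974143 / (2 × 0.0359) = 13.57 Myr.

13.57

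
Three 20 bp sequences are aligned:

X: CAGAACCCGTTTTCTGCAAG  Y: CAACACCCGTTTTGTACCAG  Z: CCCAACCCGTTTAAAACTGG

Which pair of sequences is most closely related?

X and Y

X–Y: 5/20 differ, p = 0.250, d = 0.304.
X–Z: 8/20 differ, p = 0.400, d = 0.572.
Y–Z: 8/20 differ, p = 0.400, d = 0.572.
The smallest distance is between X and Y.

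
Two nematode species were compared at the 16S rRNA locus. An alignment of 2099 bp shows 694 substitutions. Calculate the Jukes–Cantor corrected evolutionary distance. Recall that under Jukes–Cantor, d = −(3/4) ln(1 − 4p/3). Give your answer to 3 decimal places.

p = 694/2099 ≈ 0.330634.
d = −(3/4) ln(1 − 4p/3) = −0.75 ln(1 − 0.440845) = −0.75 ln(0.559155)
  = −0.75 × (-0.581329) = 0.435997 substitutions/site.

0.436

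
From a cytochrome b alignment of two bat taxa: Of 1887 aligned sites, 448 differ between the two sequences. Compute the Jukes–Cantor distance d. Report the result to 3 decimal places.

p = 448/1887 ≈ 0.237414.
d = −(3/4) ln(1 − 4p/3) = −0.75 ln(1 − 0.316552) = −0.75 ln(0.683448)
  = −0.75 × (-0.380605) = 0.285454 substitutions/site.

0.285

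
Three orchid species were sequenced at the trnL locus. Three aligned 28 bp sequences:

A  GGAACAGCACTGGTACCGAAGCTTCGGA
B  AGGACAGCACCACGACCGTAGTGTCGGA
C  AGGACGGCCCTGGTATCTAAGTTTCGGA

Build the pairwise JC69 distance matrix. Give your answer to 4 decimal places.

d(A,B) = 0.4197, d(A,C) = 0.3041, d(B,C) = 0.4850

A–B: 9/28 sites differ → p ≈ 0.321429, d = −0.75 ln(1 − 0.428572) = 0.419713 ≈ 0.4197.
A–C: 7/28 sites differ → p = 0.25, d = −0.75 ln(1 − 0.333333) = 0.304098 ≈ 0.3041.
B–C: 10/28 sites differ → p ≈ 0.357143, d = −0.75 ln(1 − 0.476191) = 0.484971 ≈ 0.4850.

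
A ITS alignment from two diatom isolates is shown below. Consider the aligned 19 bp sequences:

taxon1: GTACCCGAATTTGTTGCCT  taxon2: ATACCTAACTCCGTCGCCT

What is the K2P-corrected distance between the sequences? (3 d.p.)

Of 19 sites, 6 differences are transitions and 1 are transversions, so P = 6/19 ≈ 0.315789 and Q = 1/19 ≈ 0.052632.
Under the Kimura two-parameter model, d = −½ ln(1 − 2P − Q) − ¼ ln(1 − 2Q).
1 − 2P − Q = 0.31579, giving −½ ln(0.31579) = 0.576339.
1 − 2Q = 0.894736, giving −¼ ln(0.894736) = 0.027807.
d = 0.576339 + 0.027807 = 0.604146.

0.604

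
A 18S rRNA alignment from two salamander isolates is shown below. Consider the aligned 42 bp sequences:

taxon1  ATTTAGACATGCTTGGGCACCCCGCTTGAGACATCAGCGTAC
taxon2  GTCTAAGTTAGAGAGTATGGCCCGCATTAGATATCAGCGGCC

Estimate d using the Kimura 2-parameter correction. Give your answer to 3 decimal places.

0.772

Of 42 sites, 9 differences are transitions and 11 are transversions, so P = 9/42 ≈ 0.214286 and Q = 11/42 ≈ 0.261905.
Under the Kimura two-parameter model, d = −½ ln(1 − 2P − Q) − ¼ ln(1 − 2Q).
1 − 2P − Q = 0.309523, giving −½ ln(0.309523) = 0.586361.
1 − 2Q = 0.47619, giving −¼ ln(0.47619) = 0.185485.
d = 0.586361 + 0.185485 = 0.771846.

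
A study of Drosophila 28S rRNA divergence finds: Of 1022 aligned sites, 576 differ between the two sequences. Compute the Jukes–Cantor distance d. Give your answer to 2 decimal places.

1.04

p = 576/1022 ≈ 0.563601.
d = −(3/4) ln(1 − 4p/3) = −0.75 ln(1 − 0.751468) = −0.75 ln(0.248532)
  = −0.75 × (-1.392184) = 1.044138 substitutions/site.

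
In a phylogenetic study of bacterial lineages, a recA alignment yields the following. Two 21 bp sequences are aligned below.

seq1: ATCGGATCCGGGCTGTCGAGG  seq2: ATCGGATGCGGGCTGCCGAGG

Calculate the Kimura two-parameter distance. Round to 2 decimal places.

0.10

Of 21 sites, 1 differences are transitions and 1 are transversions, so P = 1/21 ≈ 0.047619 and Q = 1/21 ≈ 0.047619.
Under the Kimura two-parameter model, d = −½ ln(1 − 2P − Q) − ¼ ln(1 − 2Q).
1 − 2P − Q = 0.857143, giving −½ ln(0.857143) = 0.077075.
1 − 2Q = 0.904762, giving −¼ ln(0.904762) = 0.025021.
d = 0.077075 + 0.025021 = 0.102096.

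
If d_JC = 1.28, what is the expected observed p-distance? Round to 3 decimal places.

0.614

p = (3/4)(1 − e^(−4d/3)) = 0.75 × (1 − e^(-1.706667)) = 0.75 × (1 − 0.181470) = 0.613898.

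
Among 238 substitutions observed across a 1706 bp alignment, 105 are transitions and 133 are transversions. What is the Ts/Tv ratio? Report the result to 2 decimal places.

R = 105/133 = 0.789473… ≈ 0.79 (to 2 d.p.).

0.79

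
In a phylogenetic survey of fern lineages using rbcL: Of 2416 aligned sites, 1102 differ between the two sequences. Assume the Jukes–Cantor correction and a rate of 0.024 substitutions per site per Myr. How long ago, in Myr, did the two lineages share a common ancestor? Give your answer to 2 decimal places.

14.64

p = 1102/2416 ≈ 0.456126.
d = −(3/4) ln(1 − 4p/3) = −0.75 ln(1 − 0.608168) = −0.75 ln(0.391832)
  = −0.75 × (-0.936922) = 0.702692 substitutions/site.
Under a molecular clock d = 2μt, so t = d/(2μ) = 0.702692 / (2 × 0.024) = 14.64 Myr.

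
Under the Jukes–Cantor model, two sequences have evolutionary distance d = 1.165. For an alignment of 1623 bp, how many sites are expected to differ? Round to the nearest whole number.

960

Invert JC69: p = (3/4)(1 − e^(−4d/3)) = 0.75 × (1 − e^(-1.553333)) = 0.75 × (1 − 0.211542) = 0.591344.
Expected differing sites = pL ≈ 0.591344 × 1623 = 959.751312 ≈ 960.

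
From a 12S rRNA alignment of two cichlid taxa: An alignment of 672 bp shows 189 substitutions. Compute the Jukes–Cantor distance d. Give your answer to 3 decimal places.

p = 189/672 = 0.28125.
d = −(3/4) ln(1 − 4p/3) = −0.75 ln(1 − 0.375) = −0.75 ln(0.625)
  = −0.75 × (-0.470004) = 0.352503 substitutions/site.

0.353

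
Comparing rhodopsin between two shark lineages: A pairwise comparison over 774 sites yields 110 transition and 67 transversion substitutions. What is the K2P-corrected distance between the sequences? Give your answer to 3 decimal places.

P = 110/774 ≈ 0.142119 and Q = 67/774 ≈ 0.086563.
Under the Kimura two-parameter model, d = −½ ln(1 − 2P − Q) − ¼ ln(1 − 2Q).
1 − 2P − Q = 0.629199, giving −½ ln(0.629199) = 0.231654.
1 − 2Q = 0.826874, giving −¼ ln(0.826874) = 0.047526.
d = 0.231654 + 0.047526 = 0.279180.

0.279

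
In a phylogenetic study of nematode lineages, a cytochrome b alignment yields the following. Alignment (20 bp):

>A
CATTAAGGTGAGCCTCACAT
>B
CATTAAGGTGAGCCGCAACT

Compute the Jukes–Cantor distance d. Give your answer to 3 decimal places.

The sequences differ at 3 of 20 sites (15, 18, 19), so p = 3/20 = 0.15.
d = −(3/4) ln(1 − 4p/3) = −0.75 ln(1 − 0.2) = −0.75 ln(0.8)
  = −0.75 × (-0.223144) = 0.167358 substitutions/site.

0.167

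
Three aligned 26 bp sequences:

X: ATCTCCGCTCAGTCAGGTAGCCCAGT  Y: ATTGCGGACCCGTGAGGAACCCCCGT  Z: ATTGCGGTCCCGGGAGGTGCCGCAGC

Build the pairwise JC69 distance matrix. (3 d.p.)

d(X,Y) = 0.539, d(X,Z) = 0.717, d(Y,Z) = 0.334

X–Y: 10/26 sites differ → p ≈ 0.384615, d = −0.75 ln(1 − 0.51282) = 0.539341 ≈ 0.539.
X–Z: 12/26 sites differ → p ≈ 0.461538, d = −0.75 ln(1 − 0.615384) = 0.716632 ≈ 0.717.
Y–Z: 7/26 sites differ → p ≈ 0.269231, d = −0.75 ln(1 − 0.358975) = 0.333515 ≈ 0.334.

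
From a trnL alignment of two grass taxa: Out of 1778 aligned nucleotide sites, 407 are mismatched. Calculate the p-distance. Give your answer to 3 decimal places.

0.229

p = 407/1778 = 0.228908… ≈ 0.229 (to 3 d.p.).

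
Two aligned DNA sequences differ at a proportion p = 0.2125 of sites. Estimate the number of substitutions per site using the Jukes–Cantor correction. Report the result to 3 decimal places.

0.250

d = −(3/4) ln(1 − 4p/3) = −0.75 ln(1 − 0.283333) = −0.75 ln(0.716667)
  = −0.75 × (-0.333144) = 0.249858 substitutions/site.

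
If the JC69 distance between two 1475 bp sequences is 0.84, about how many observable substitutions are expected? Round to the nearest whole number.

745

Invert JC69: p = (3/4)(1 − e^(−4d/3)) = 0.75 × (1 − e^(-1.12)) = 0.75 × (1 − 0.326280) = 0.505290.
Expected differing sites = pL ≈ 0.505290 × 1475 = 745.30275 ≈ 745.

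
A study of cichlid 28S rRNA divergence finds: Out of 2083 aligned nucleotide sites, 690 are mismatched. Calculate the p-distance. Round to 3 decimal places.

p = 690/2083 = 0.331253… ≈ 0.331 (to 3 d.p.).

0.331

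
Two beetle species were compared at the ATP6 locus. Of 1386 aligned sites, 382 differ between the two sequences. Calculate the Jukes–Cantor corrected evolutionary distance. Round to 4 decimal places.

0.3435

p = 382/1386 ≈ 0.275613.
d = −(3/4) ln(1 − 4p/3) = −0.75 ln(1 − 0.367484) = −0.75 ln(0.632516)
  = −0.75 × (-0.458050) = 0.343538 substitutions/site.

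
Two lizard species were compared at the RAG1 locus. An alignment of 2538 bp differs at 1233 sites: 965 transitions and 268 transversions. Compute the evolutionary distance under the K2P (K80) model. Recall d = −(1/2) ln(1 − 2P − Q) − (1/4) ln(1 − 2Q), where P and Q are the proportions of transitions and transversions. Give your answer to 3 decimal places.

1.064

P = 965/2538 ≈ 0.380221 and Q = 268/2538 ≈ 0.105595.
Under the Kimura two-parameter model, d = −½ ln(1 − 2P − Q) − ¼ ln(1 − 2Q).
1 − 2P − Q = 0.133963, giving −½ ln(0.133963) = 1.005096.
1 − 2Q = 0.78881, giving −¼ ln(0.78881) = 0.059307.
d = 1.005096 + 0.059307 = 1.064403.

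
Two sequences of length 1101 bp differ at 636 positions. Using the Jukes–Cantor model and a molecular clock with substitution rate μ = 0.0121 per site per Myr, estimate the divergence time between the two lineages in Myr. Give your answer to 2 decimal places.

p = 636/1101 ≈ 0.577657.
d = −(3/4) ln(1 − 4p/3) = −0.75 ln(1 − 0.770209) = −0.75 ln(0.229791)
  = −0.75 × (-1.470585) = 1.102939 substitutions/site.
Under a molecular clock d = 2μt, so t = d/(2μ) = 1.102939 / (2 × 0.0121) = 45.58 Myr.

45.58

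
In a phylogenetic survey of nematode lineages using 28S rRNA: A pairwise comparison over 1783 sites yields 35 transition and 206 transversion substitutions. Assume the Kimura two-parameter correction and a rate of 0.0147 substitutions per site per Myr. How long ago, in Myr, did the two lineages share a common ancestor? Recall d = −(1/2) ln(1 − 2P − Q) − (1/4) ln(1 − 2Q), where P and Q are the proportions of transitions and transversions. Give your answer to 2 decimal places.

5.09

P = 35/1783 ≈ 0.01963 and Q = 206/1783 ≈ 0.115536.
Under the Kimura two-parameter model, d = −½ ln(1 − 2P − Q) − ¼ ln(1 − 2Q).
1 − 2P − Q = 0.845204, giving −½ ln(0.845204) = 0.084089.
1 − 2Q = 0.768928, giving −¼ ln(0.768928) = 0.065689.
d = 0.084089 + 0.065689 = 0.149778.
Under a molecular clock d = 2μt, so t = d/(2μ) = 0.149778 / (2 × 0.0147) = 5.09 Myr.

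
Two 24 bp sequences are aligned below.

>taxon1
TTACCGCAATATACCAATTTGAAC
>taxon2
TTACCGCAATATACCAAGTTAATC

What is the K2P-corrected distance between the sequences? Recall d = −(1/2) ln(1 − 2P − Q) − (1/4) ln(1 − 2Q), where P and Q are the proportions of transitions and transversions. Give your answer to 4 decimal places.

Of 24 sites, 1 differences are transitions and 2 are transversions, so P = 1/24 ≈ 0.041667 and Q = 2/24 ≈ 0.083333.
Under the Kimura two-parameter model, d = −½ ln(1 − 2P − Q) − ¼ ln(1 − 2Q).
1 − 2P − Q = 0.833333, giving −½ ln(0.833333) = 0.091161.
1 − 2Q = 0.833334, giving −¼ ln(0.833334) = 0.045580.
d = 0.091161 + 0.045580 = 0.136741.

0.1367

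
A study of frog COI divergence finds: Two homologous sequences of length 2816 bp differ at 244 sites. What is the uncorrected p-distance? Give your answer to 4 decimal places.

p = 244/2816 = 0.086647… ≈ 0.0866 (to 4 d.p.).

0.0866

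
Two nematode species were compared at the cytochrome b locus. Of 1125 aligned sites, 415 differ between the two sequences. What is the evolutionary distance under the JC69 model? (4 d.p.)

0.5077

p = 415/1125 ≈ 0.368889.
d = −(3/4) ln(1 − 4p/3) = −0.75 ln(1 − 0.491852) = −0.75 ln(0.508148)
  = −0.75 × (-0.676983) = 0.507737 substitutions/site.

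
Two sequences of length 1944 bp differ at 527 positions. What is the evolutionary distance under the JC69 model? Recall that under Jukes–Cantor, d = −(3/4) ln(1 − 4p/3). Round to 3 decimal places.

p = 527/1944 ≈ 0.271091.
d = −(3/4) ln(1 − 4p/3) = −0.75 ln(1 − 0.361455) = −0.75 ln(0.638545)
  = −0.75 × (-0.448563) = 0.336422 substitutions/site.

0.336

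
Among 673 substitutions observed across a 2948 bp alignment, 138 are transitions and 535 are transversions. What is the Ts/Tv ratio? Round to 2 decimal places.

R = 138/535 = 0.257943… ≈ 0.26 (to 2 d.p.).

0.26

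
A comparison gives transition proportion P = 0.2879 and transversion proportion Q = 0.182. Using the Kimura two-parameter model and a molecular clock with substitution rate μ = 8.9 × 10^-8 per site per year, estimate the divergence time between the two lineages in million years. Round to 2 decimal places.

Under the Kimura two-parameter model, d = −½ ln(1 − 2P − Q) − ¼ ln(1 − 2Q).
1 − 2P − Q = 0.2422, giving −½ ln(0.2422) = 0.708996.
1 − 2Q = 0.636, giving −¼ ln(0.636) = 0.113139.
d = 0.708996 + 0.113139 = 0.822135.
Under a molecular clock d = 2μt, so t = d/(2μ) = 0.822135 / (2 × 8.9 × 10^-8) = 4.62 million years.

4.62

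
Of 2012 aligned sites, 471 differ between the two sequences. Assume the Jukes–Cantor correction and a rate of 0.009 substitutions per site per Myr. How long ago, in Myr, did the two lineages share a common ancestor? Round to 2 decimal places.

15.59

p = 471/2012 ≈ 0.234095.
d = −(3/4) ln(1 − 4p/3) = −0.75 ln(1 − 0.312127) = −0.75 ln(0.687873)
  = −0.75 × (-0.374151) = 0.280613 substitutions/site.
Under a molecular clock d = 2μt, so t = d/(2μ) = 0.280613 / (2 × 0.009) = 15.59 Myr.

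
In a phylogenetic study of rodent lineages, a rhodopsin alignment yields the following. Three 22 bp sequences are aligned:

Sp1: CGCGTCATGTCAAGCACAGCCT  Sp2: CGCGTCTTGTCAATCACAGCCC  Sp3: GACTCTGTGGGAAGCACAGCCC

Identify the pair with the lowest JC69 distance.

Sp1 and Sp2

Sp1–Sp2: 3/22 differ, p = 0.136, d = 0.151.
Sp1–Sp3: 9/22 differ, p = 0.409, d = 0.591.
Sp2–Sp3: 9/22 differ, p = 0.409, d = 0.591.
The smallest distance is between Sp1 and Sp2.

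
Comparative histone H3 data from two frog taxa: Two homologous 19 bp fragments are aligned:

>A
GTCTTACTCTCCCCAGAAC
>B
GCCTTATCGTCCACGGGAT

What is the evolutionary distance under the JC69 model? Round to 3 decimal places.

0.618

The sequences differ at 8 of 19 sites (2, 7, 8, 9, 13, 15, 17, 19), so p = 8/19 ≈ 0.421053.
d = −(3/4) ln(1 − 4p/3) = −0.75 ln(1 − 0.561404) = −0.75 ln(0.438596)
  = −0.75 × (-0.824177) = 0.618133 substitutions/site.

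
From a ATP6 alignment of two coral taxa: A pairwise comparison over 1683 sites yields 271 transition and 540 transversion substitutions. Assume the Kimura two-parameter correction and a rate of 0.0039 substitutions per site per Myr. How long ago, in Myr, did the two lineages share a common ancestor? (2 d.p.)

P = 271/1683 ≈ 0.161022 and Q = 540/1683 ≈ 0.320856.
Under the Kimura two-parameter model, d = −½ ln(1 − 2P − Q) − ¼ ln(1 − 2Q).
1 − 2P − Q = 0.3571, giving −½ ln(0.3571) = 0.514870.
1 − 2Q = 0.358288, giving −¼ ln(0.358288) = 0.256605.
d = 0.514870 + 0.256605 = 0.771475.
Under a molecular clock d = 2μt, so t = d/(2μ) = 0.771475 / (2 × 0.0039) = 98.91 Myr.

98.91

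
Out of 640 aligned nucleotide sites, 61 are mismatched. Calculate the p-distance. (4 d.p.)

0.0953

p = 61/640 = 0.095312… ≈ 0.0953 (to 4 d.p.).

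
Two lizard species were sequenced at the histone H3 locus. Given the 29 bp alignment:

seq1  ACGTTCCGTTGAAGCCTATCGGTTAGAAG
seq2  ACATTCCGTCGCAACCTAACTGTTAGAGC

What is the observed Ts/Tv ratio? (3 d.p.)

Transitions are A↔G and C↔T; transversions are all other mismatches.
Transitions: 4. Transversions: 4.
R = 4/4 = 1.000.

1.000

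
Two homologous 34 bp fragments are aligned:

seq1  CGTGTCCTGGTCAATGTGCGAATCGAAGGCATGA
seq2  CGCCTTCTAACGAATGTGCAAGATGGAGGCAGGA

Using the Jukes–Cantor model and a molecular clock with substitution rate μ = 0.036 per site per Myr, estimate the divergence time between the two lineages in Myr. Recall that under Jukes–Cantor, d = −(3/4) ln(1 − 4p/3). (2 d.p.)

7.43

The sequences differ at 13 of 34 sites, so p = 13/34 ≈ 0.382353.
d = −(3/4) ln(1 − 4p/3) = −0.75 ln(1 − 0.509804) = −0.75 ln(0.490196)
  = −0.75 × (-0.712950) = 0.534713 substitutions/site.
Under a molecular clock d = 2μt, so t = d/(2μ) = 0.534713 / (2 × 0.036) = 7.43 Myr.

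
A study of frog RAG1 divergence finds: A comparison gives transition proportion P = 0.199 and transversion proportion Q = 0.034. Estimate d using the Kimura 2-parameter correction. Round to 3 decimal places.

0.300

Under the Kimura two-parameter model, d = −½ ln(1 − 2P − Q) − ¼ ln(1 − 2Q).
1 − 2P − Q = 0.568, giving −½ ln(0.568) = 0.282817.
1 − 2Q = 0.932, giving −¼ ln(0.932) = 0.017606.
d = 0.282817 + 0.017606 = 0.300423.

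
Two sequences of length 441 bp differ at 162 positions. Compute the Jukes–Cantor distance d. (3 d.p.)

0.505

p = 162/441 ≈ 0.367347.
d = −(3/4) ln(1 − 4p/3) = −0.75 ln(1 − 0.489796) = −0.75 ln(0.510204)
  = −0.75 × (-0.672945) = 0.504709 substitutions/site.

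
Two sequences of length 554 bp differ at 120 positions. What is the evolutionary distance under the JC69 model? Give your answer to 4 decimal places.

p = 120/554 ≈ 0.216606.
d = −(3/4) ln(1 − 4p/3) = −0.75 ln(1 − 0.288808) = −0.75 ln(0.711192)
  = −0.75 × (-0.340813) = 0.255610 substitutions/site.

0.2556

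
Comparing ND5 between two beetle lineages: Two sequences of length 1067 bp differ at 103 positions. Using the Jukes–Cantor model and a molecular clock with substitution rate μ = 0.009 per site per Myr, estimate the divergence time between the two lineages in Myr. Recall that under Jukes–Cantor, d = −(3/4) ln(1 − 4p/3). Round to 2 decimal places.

p = 103/1067 ≈ 0.096532.
d = −(3/4) ln(1 − 4p/3) = −0.75 ln(1 − 0.128709) = −0.75 ln(0.871291)
  = −0.75 × (-0.137779) = 0.103334 substitutions/site.
Under a molecular clock d = 2μt, so t = d/(2μ) = 0.103334 / (2 × 0.009) = 5.74 Myr.

5.74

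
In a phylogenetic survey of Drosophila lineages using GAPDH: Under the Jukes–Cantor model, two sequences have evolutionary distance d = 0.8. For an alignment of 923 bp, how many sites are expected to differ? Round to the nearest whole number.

Invert JC69: p = (3/4)(1 − e^(−4d/3)) = 0.75 × (1 − e^(-1.066667)) = 0.75 × (1 − 0.344154) = 0.491885.
Expected differing sites = pL ≈ 0.491885 × 923 = 454.009855 ≈ 454.

454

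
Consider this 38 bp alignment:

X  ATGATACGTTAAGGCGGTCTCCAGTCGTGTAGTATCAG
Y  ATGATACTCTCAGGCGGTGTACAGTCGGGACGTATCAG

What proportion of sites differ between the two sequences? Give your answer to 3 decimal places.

The sequences differ at 8 of 38 positions (sites 8, 9, 11, 19, 21, 28, 30, 31).
p = 8/38 = 0.210526… ≈ 0.211 (to 3 d.p.).

0.211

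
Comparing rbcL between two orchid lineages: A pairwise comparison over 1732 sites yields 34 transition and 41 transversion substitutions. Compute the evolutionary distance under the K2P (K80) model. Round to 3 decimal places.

0.045

P = 34/1732 ≈ 0.01963 and Q = 41/1732 ≈ 0.023672.
Under the Kimura two-parameter model, d = −½ ln(1 − 2P − Q) − ¼ ln(1 − 2Q).
1 − 2P − Q = 0.937068, giving −½ ln(0.937068) = 0.032500.
1 − 2Q = 0.952656, giving −¼ ln(0.952656) = 0.012125.
d = 0.032500 + 0.012125 = 0.044625.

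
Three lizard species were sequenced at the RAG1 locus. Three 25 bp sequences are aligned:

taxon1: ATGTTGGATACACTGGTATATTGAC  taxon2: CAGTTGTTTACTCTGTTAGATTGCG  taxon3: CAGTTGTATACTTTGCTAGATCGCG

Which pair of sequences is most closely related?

taxon2 and taxon3

taxon1–taxon2: 9/25 differ, p = 0.360, d = 0.490.
taxon1–taxon3: 10/25 differ, p = 0.400, d = 0.572.
taxon2–taxon3: 4/25 differ, p = 0.160, d = 0.180.
The smallest distance is between taxon2 and taxon3.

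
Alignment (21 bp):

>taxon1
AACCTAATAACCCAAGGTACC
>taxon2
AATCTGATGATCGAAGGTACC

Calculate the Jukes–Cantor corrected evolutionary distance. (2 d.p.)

The sequences differ at 5 of 21 sites (3, 6, 9, 11, 13), so p = 5/21 ≈ 0.238095.
d = −(3/4) ln(1 − 4p/3) = −0.75 ln(1 − 0.31746) = −0.75 ln(0.68254)
  = −0.75 × (-0.381934) = 0.286451 substitutions/site.

0.29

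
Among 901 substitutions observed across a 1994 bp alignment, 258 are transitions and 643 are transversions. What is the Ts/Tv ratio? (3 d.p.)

R = 258/643 = 0.401244… ≈ 0.401 (to 3 d.p.).

0.401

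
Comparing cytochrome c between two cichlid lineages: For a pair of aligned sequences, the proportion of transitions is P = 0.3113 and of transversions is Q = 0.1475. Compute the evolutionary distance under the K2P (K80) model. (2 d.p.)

0.82

Under the Kimura two-parameter model, d = −½ ln(1 − 2P − Q) − ¼ ln(1 − 2Q).
1 − 2P − Q = 0.2299, giving −½ ln(0.2299) = 0.735055.
1 − 2Q = 0.705, giving −¼ ln(0.705) = 0.087389.
d = 0.735055 + 0.087389 = 0.822444.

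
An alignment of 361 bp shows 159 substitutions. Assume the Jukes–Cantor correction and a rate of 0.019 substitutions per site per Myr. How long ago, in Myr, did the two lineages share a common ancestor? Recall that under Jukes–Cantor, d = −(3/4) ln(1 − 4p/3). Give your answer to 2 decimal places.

17.47

p = 159/361 ≈ 0.440443.
d = −(3/4) ln(1 − 4p/3) = −0.75 ln(1 − 0.587257) = −0.75 ln(0.412743)
  = −0.75 × (-0.884930) = 0.663698 substitutions/site.
Under a molecular clock d = 2μt, so t = d/(2μ) = 0.663698 / (2 × 0.019) = 17.47 Myr.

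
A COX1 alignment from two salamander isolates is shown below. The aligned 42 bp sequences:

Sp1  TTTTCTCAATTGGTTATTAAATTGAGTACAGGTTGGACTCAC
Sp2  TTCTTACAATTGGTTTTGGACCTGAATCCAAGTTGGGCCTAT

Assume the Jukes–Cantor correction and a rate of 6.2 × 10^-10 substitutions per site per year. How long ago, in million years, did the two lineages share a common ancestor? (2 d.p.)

391.11

The sequences differ at 15 of 42 sites, so p = 15/42 ≈ 0.357143.
d = −(3/4) ln(1 − 4p/3) = −0.75 ln(1 − 0.476191) = −0.75 ln(0.523809)
  = −0.75 × (-0.646628) = 0.484971 substitutions/site.
Under a molecular clock d = 2μt, so t = d/(2μ) = 0.484971 / (2 × 6.2 × 10^-10) = 391.11 million years.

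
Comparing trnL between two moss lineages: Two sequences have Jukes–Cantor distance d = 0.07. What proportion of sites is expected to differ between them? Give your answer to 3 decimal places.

p = (3/4)(1 − e^(−4d/3)) = 0.75 × (1 − e^(-0.093333)) = 0.75 × (1 − 0.910890) = 0.066833.

0.067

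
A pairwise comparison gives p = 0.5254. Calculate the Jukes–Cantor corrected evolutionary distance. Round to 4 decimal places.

0.9043

d = −(3/4) ln(1 − 4p/3) = −0.75 ln(1 − 0.700533) = −0.75 ln(0.299467)
  = −0.75 × (-1.205751) = 0.904313 substitutions/site.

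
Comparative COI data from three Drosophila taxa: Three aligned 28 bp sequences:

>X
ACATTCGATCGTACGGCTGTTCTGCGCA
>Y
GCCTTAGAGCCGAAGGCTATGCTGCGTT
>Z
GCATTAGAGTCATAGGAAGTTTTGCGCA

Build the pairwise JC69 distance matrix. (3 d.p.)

d(X,Y) = 0.556, d(X,Z) = 0.556, d(Y,Z) = 0.556

X–Y: 11/28 sites differ → p ≈ 0.392857, d = −0.75 ln(1 − 0.523809) = 0.556452 ≈ 0.556.
X–Z: 11/28 sites differ → p ≈ 0.392857, d = −0.75 ln(1 − 0.523809) = 0.556452 ≈ 0.556.
Y–Z: 11/28 sites differ → p ≈ 0.392857, d = −0.75 ln(1 − 0.523809) = 0.556452 ≈ 0.556.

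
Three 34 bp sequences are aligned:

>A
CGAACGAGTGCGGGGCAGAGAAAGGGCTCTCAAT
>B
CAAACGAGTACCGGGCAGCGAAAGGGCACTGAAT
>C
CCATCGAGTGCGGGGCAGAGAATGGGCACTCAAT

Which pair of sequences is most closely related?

A–B: 6/34 differ, p = 0.176, d = 0.201.
A–C: 4/34 differ, p = 0.118, d = 0.128.
B–C: 7/34 differ, p = 0.206, d = 0.241.
The smallest distance is between A and C.

A and C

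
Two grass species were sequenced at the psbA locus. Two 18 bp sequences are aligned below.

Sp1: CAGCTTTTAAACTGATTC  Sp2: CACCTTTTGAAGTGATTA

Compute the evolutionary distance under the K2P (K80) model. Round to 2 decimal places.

Of 18 sites, 1 differences are transitions and 3 are transversions, so P = 1/18 ≈ 0.055556 and Q = 3/18 ≈ 0.166667.
Under the Kimura two-parameter model, d = −½ ln(1 − 2P − Q) − ¼ ln(1 − 2Q).
1 − 2P − Q = 0.722221, giving −½ ln(0.722221) = 0.162712.
1 − 2Q = 0.666666, giving −¼ ln(0.666666) = 0.101367.
d = 0.162712 + 0.101367 = 0.264079.

0.26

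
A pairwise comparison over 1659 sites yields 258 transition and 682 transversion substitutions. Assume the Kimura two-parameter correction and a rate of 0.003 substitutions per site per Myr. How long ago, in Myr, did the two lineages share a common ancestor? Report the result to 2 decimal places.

P = 258/1659 ≈ 0.155515 and Q = 682/1659 ≈ 0.411091.
Under the Kimura two-parameter model, d = −½ ln(1 − 2P − Q) − ¼ ln(1 − 2Q).
1 − 2P − Q = 0.277879, giving −½ ln(0.277879) = 0.640285.
1 − 2Q = 0.177818, giving −¼ ln(0.177818) = 0.431749.
d = 0.640285 + 0.431749 = 1.072034.
Under a molecular clock d = 2μt, so t = d/(2μ) = 1.072034 / (2 × 0.003) = 178.67 Myr.

178.67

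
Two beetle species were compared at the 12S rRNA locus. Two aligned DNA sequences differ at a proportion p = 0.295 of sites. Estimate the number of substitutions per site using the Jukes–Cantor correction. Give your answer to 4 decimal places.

d = −(3/4) ln(1 − 4p/3) = −0.75 ln(1 − 0.393333) = −0.75 ln(0.606667)
  = −0.75 × (-0.499775) = 0.374831 substitutions/site.

0.3748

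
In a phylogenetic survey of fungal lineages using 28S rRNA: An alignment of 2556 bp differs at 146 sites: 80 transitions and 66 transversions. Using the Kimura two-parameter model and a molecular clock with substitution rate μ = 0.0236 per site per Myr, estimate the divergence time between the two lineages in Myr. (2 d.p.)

1.26

P = 80/2556 ≈ 0.031299 and Q = 66/2556 ≈ 0.025822.
Under the Kimura two-parameter model, d = −½ ln(1 − 2P − Q) − ¼ ln(1 − 2Q).
1 − 2P − Q = 0.91158, giving −½ ln(0.91158) = 0.046288.
1 − 2Q = 0.948356, giving −¼ ln(0.948356) = 0.013256.
d = 0.046288 + 0.013256 = 0.059544.
Under a molecular clock d = 2μt, so t = d/(2μ) = 0.059544 / (2 × 0.0236) = 1.26 Myr.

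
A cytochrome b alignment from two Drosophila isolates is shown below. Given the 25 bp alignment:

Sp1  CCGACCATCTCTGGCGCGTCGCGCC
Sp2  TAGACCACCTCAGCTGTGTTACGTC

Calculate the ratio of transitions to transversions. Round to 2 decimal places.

2.33

Transitions are A↔G and C↔T; transversions are all other mismatches.
Transitions: 7. Transversions: 3.
R = 7/3 = 2.333333… ≈ 2.33 (to 2 d.p.).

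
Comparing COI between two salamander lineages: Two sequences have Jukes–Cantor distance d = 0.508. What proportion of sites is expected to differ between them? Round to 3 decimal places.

0.369

p = (3/4)(1 − e^(−4d/3)) = 0.75 × (1 − e^(-0.677333)) = 0.75 × (1 − 0.507970) = 0.369023.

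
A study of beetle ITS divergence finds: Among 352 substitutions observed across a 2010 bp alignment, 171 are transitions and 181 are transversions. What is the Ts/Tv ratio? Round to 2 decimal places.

R = 171/181 = 0.944751… ≈ 0.94 (to 2 d.p.).

0.94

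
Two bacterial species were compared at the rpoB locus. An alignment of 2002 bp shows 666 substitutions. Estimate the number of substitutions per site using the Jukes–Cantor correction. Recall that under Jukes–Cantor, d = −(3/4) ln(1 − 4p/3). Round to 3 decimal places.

0.440

p = 666/2002 ≈ 0.332667.
d = −(3/4) ln(1 − 4p/3) = −0.75 ln(1 − 0.443556) = −0.75 ln(0.556444)
  = −0.75 × (-0.586189) = 0.439642 substitutions/site.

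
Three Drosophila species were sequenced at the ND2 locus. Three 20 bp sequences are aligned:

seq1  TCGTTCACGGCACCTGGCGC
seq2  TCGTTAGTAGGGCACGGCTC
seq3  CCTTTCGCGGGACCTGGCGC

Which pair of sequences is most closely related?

seq1–seq2: 9/20 differ, p = 0.450, d = 0.687.
seq1–seq3: 4/20 differ, p = 0.200, d = 0.233.
seq2–seq3: 9/20 differ, p = 0.450, d = 0.687.
The smallest distance is between seq1 and seq3.

seq1 and seq3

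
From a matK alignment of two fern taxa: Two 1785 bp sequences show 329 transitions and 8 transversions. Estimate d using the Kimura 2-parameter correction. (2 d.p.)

0.24

P = 329/1785 ≈ 0.184314 and Q = 8/1785 ≈ 0.004482.
Under the Kimura two-parameter model, d = −½ ln(1 − 2P − Q) − ¼ ln(1 − 2Q).
1 − 2P − Q = 0.62689, giving −½ ln(0.62689) = 0.233492.
1 − 2Q = 0.991036, giving −¼ ln(0.991036) = 0.002251.
d = 0.233492 + 0.002251 = 0.235743.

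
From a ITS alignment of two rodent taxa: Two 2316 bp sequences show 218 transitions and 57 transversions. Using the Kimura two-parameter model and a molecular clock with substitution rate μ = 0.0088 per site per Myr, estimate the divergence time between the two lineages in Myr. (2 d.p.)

7.52

P = 218/2316 ≈ 0.094128 and Q = 57/2316 ≈ 0.024611.
Under the Kimura two-parameter model, d = −½ ln(1 − 2P − Q) − ¼ ln(1 − 2Q).
1 − 2P − Q = 0.787133, giving −½ ln(0.787133) = 0.119679.
1 − 2Q = 0.950778, giving −¼ ln(0.950778) = 0.012619.
d = 0.119679 + 0.012619 = 0.132298.
Under a molecular clock d = 2μt, so t = d/(2μ) = 0.132298 / (2 × 0.0088) = 7.52 Myr.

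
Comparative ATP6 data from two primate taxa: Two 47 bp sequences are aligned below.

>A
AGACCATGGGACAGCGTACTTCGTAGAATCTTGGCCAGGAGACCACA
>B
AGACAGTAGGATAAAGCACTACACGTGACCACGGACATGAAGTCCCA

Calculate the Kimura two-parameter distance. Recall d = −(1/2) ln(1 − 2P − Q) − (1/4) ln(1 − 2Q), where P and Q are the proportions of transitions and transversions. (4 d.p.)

0.8302

Of 47 sites, 14 differences are transitions and 8 are transversions, so P = 14/47 ≈ 0.297872 and Q = 8/47 ≈ 0.170213.
Under the Kimura two-parameter model, d = −½ ln(1 − 2P − Q) − ¼ ln(1 − 2Q).
1 − 2P − Q = 0.234043, giving −½ ln(0.234043) = 0.726125.
1 − 2Q = 0.659574, giving −¼ ln(0.659574) = 0.104040.
d = 0.726125 + 0.104040 = 0.830165.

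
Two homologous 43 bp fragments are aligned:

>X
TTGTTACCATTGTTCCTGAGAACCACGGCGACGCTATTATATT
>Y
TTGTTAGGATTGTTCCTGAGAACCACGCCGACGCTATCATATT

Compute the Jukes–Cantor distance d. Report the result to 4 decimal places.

The sequences differ at 4 of 43 sites (7, 8, 28, 38), so p = 4/43 ≈ 0.093023.
d = −(3/4) ln(1 − 4p/3) = −0.75 ln(1 − 0.124031) = −0.75 ln(0.875969)
  = −0.75 × (-0.132425) = 0.099319 substitutions/site.

0.0993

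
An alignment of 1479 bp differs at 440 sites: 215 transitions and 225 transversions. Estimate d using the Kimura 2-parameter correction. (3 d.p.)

P = 215/1479 ≈ 0.145368 and Q = 225/1479 ≈ 0.15213.
Under the Kimura two-parameter model, d = −½ ln(1 − 2P − Q) − ¼ ln(1 − 2Q).
1 − 2P − Q = 0.557134, giving −½ ln(0.557134) = 0.292475.
1 − 2Q = 0.69574, giving −¼ ln(0.69574) = 0.090695.
d = 0.292475 + 0.090695 = 0.383170.

0.383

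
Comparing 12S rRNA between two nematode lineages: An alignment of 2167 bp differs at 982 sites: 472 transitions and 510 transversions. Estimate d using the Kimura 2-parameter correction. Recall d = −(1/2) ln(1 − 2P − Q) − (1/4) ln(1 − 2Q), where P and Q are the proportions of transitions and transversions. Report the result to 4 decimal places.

P = 472/2167 ≈ 0.217813 and Q = 510/2167 ≈ 0.235348.
Under the Kimura two-parameter model, d = −½ ln(1 − 2P − Q) − ¼ ln(1 − 2Q).
1 − 2P − Q = 0.329026, giving −½ ln(0.329026) = 0.555809.
1 − 2Q = 0.529304, giving −¼ ln(0.529304) = 0.159048.
d = 0.555809 + 0.159048 = 0.714857.

0.7149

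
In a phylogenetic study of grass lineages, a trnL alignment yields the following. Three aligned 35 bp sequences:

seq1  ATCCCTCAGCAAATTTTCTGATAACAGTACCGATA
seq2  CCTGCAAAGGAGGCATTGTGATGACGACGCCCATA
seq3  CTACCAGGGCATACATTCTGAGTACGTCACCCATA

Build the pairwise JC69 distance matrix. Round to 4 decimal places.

d(seq1,seq2) = 0.8681, d(seq1,seq3) = 0.5716, d(seq2,seq3) = 0.5128

seq1–seq2: 18/35 sites differ → p ≈ 0.514286, d = −0.75 ln(1 − 0.685715) = 0.868091 ≈ 0.8681.
seq1–seq3: 14/35 sites differ → p = 0.4, d = −0.75 ln(1 − 0.533333) = 0.571605 ≈ 0.5716.
seq2–seq3: 13/35 sites differ → p ≈ 0.371429, d = −0.75 ln(1 − 0.495239) = 0.512753 ≈ 0.5128.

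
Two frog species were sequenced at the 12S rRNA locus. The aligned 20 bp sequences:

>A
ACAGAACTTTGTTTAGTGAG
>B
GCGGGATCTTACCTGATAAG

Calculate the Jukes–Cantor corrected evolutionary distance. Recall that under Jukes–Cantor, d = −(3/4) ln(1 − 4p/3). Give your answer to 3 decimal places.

0.991

The sequences differ at 11 of 20 sites, so p = 11/20 = 0.55.
d = −(3/4) ln(1 − 4p/3) = −0.75 ln(1 − 0.733333) = −0.75 ln(0.266667)
  = −0.75 × (-1.321755) = 0.991316 substitutions/site.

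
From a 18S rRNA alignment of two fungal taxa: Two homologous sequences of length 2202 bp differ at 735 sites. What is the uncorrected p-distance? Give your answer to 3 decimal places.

p = 735/2202 = 0.333787… ≈ 0.334 (to 3 d.p.).

0.334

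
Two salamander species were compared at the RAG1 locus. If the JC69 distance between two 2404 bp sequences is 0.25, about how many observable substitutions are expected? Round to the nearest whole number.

511

Invert JC69: p = (3/4)(1 − e^(−4d/3)) = 0.75 × (1 − e^(-0.333333)) = 0.75 × (1 − 0.716532) = 0.212601.
Expected differing sites = pL ≈ 0.212601 × 2404 = 511.092804 ≈ 511.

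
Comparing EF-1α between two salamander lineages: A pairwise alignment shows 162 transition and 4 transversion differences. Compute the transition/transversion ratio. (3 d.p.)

40.500

R = 162/4 = 40.500.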